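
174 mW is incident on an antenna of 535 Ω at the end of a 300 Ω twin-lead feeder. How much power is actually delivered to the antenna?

P_delivered ≈ 160 mW

Γ = (535 − 300)/(535 + 300) = 0.281
|Γ|² = 0.0792
P_refl = |Γ|²·P_inc = 13.8 mW, P_del = (1 − |Γ|²)·P_inc = 160 mW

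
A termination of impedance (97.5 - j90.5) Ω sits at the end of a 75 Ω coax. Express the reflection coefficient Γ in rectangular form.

Γ = (Z_L − Z_0)/(Z_L + Z_0) = (22.5 − j90.5)/(172.5 − j90.5)

Γ ≈ 0.318 − j0.358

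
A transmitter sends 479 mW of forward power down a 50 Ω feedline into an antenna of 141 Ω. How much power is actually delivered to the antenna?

P_delivered ≈ 370 mW

Γ = (141 − 50)/(141 + 50) = 0.476
|Γ|² = 0.227
P_refl = |Γ|²·P_inc = 109 mW, P_del = (1 − |Γ|²)·P_inc = 370 mW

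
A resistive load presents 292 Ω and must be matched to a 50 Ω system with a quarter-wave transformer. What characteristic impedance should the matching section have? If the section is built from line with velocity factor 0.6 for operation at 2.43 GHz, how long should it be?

Z_qwt = √(Z_0·R_L) = √(50 × 292) = √14600
λ = 0.6·c/f = 0.0741 m, so l = λ/4 = 0.0185 m

Z_qwt ≈ 121 Ω; length ≈ 1.85 cm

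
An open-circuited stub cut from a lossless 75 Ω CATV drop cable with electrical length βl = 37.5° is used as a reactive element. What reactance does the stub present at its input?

tan(βl) = 0.767
For an open-circuited stub, Z_in = −jZ_0·cot(βl) = −jZ_0/tan(βl)

X_in ≈ -97.7 Ω (capacitive)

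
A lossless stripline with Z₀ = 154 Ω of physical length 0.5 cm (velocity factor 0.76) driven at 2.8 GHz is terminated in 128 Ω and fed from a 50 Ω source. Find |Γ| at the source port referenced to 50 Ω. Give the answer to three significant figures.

|Γ| ≈ 0.464

λ = v/f = 0.76·c / 2.8 GHz = 0.0814 m
βl = 2π·l/λ = 2π × 0.0614 = 22.1°
tan(βl) = 0.406
Z_in = Z_0·(Z_L + jZ_0·tanβl)/(Z_0 + jZ_L·tanβl) = 134 + j17.4 Ω
Γ_s = (Z_in − Z_s)/(Z_in + Z_s) = (83.9 + j17.4)/(184 + j17.4), |Γ_s| = 0.464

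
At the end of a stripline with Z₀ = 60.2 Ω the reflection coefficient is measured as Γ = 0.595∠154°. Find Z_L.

Z_L = Z_0·(1 + Γ)/(1 − Γ) = 60.2·(0.465 + j0.261)/(1.53 − j0.261)

Z_L ≈ 16 + j13 Ω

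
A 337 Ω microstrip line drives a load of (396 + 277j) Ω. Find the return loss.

RL ≈ 8.84 dB

Γ = (59 + j277)/(733 + j277), |Γ| = 0.361
RL = −20·log₁₀|Γ| = −20·log₁₀(0.361)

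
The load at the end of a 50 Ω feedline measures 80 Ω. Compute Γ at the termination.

Γ = (Z_L − Z_0)/(Z_L + Z_0) = (80 − 50)/(80 + 50) = 30/130

Γ = 0.231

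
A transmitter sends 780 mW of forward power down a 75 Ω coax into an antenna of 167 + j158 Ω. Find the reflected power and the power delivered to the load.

P_reflected ≈ 312 mW; P_delivered ≈ 468 mW

|Γ| = |(92 + j158)/(242 + j158)| = 0.633
|Γ|² = 0.4
P_refl = |Γ|²·P_inc = 312 mW, P_del = (1 − |Γ|²)·P_inc = 468 mW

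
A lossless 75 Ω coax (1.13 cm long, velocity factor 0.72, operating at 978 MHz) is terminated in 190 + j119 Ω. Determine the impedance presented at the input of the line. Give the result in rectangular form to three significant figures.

λ = v/f = 0.72·c / 978 MHz = 0.221 m
βl = 2π·l/λ = 2π × 0.0512 = 18.4°
tan(βl) = tan(18.4°) = 0.333
Z_in = Z_0·(Z_L + jZ_0·tanβl)/(Z_0 + jZ_L·tanβl)
     = 75·(190 + j144)/(35.4 + j63.3)

Z_in ≈ 226 − j98.9 Ω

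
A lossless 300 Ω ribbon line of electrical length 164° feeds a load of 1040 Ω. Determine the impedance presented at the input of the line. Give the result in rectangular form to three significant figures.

Z_in ≈ 566 + j477 Ω

tan(βl) = tan(164°) = -0.287
Z_in = Z_0·(Z_L + jZ_0·tanβl)/(Z_0 + jZ_L·tanβl)
     = 300·(1040 − j86)/(300 − j298)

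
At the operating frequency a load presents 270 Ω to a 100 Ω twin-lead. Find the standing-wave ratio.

VSWR ≈ 2.7

Γ = (270 − 100)/(270 + 100) = 0.459
VSWR = (1 + 0.459)/(1 − 0.459)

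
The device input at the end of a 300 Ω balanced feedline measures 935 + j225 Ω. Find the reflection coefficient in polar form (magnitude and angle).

Γ ≈ 0.537 ∠ 9.19°

Γ = (Z_L − Z_0)/(Z_L + Z_0) = (635 + j225)/(1235 + j225)
|Γ| = 674/1260 = 0.537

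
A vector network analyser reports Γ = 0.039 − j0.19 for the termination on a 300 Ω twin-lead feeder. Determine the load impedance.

Z_L = Z_0·(1 + Γ)/(1 − Γ) = 300·(1.04 − j0.19)/(0.961 + j0.19)

Z_L ≈ 301 − j119 Ω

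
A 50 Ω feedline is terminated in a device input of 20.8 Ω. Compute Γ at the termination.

Γ = -0.412

Γ = (Z_L − Z_0)/(Z_L + Z_0) = (20.8 − 50)/(20.8 + 50) = -29.2/70.8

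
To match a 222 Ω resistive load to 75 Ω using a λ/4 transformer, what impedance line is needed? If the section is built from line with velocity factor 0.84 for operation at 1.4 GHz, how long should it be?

Z_qwt = √(Z_0·R_L) = √(75 × 222) = √16650
λ = 0.84·c/f = 0.18 m, so l = λ/4 = 0.045 m

Z_qwt ≈ 129 Ω; length ≈ 4.5 cm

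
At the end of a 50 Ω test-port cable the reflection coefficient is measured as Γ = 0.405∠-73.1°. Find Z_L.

Z_L = Z_0·(1 + Γ)/(1 − Γ) = 50·(1.12 − j0.388)/(0.882 + j0.388)

Z_L ≈ 45 − j41.7 Ω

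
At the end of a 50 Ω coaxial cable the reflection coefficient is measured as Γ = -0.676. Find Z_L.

Z_L ≈ 9.67 Ω

Z_L = Z_0·(1 + Γ)/(1 − Γ) = 50·(0.324)/(1.68)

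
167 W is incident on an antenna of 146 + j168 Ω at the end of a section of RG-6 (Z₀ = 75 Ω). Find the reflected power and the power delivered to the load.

P_reflected ≈ 72.1 W; P_delivered ≈ 94.9 W

|Γ| = |(71 + j168)/(221 + j168)| = 0.657
|Γ|² = 0.432
P_refl = |Γ|²·P_inc = 72.1 W, P_del = (1 − |Γ|²)·P_inc = 94.9 W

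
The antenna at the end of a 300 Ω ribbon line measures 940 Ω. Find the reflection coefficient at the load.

Γ = (Z_L − Z_0)/(Z_L + Z_0) = (940 − 300)/(940 + 300) = 640/1240

Γ = 0.516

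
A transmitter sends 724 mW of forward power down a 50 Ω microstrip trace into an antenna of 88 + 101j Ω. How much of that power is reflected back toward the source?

|Γ| = |(38 + j101)/(138 + j101)| = 0.631
|Γ|² = 0.398
P_refl = |Γ|²·P_inc = 288 mW, P_del = (1 − |Γ|²)·P_inc = 436 mW

P_reflected ≈ 288 mW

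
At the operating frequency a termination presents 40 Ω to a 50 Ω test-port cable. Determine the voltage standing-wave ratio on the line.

VSWR ≈ 1.25

Γ = (40 − 50)/(40 + 50) = -0.111
VSWR = (1 + 0.111)/(1 − 0.111)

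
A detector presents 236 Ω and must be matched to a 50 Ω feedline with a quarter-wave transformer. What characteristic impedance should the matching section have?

Z_qwt ≈ 109 Ω

Z_qwt = √(Z_0·R_L) = √(50 × 236) = √11800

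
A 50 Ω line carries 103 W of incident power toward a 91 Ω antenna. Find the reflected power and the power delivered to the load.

P_reflected ≈ 8.71 W; P_delivered ≈ 94.3 W

Γ = (91 − 50)/(91 + 50) = 0.291
|Γ|² = 0.0846
P_refl = |Γ|²·P_inc = 8.71 W, P_del = (1 − |Γ|²)·P_inc = 94.3 W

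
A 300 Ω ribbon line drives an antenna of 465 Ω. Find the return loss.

RL ≈ 13.3 dB

Γ = (465 − 300)/(465 + 300) = 0.216
RL = −20·log₁₀|Γ| = −20·log₁₀(0.216)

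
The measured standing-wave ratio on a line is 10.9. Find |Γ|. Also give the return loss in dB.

|Γ| = (S − 1)/(S + 1) = (10.9 − 1)/(10.9 + 1) = 9.9/11.9
RL = −20·log₁₀|Γ| = −20·log₁₀(0.832)

|Γ| ≈ 0.832; return loss ≈ 1.6 dB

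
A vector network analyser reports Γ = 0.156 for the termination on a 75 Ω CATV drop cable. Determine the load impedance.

Z_L ≈ 103 Ω

Z_L = Z_0·(1 + Γ)/(1 − Γ) = 75·(1.16)/(0.844)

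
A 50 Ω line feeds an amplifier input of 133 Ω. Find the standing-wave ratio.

VSWR ≈ 2.66

For a purely resistive load, VSWR = R_L/Z_0 or Z_0/R_L (whichever > 1) = 133/50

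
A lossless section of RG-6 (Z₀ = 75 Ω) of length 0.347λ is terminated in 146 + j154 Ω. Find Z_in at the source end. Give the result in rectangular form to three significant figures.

βl = 2π × 0.347 = 125°
tan(βl) = tan(125°) = -1.43
Z_in = Z_0·(Z_L + jZ_0·tanβl)/(Z_0 + jZ_L·tanβl)
     = 75·(146 + j46.6)/(296 − j209)

Z_in ≈ 19.1 + j25.3 Ω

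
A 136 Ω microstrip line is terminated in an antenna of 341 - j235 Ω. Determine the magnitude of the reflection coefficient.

|Γ| ≈ 0.586

Γ = (Z_L − Z_0)/(Z_L + Z_0) = (205 − j235)/(477 − j235)
|Γ| = 312/532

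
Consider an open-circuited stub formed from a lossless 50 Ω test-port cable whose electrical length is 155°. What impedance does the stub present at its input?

Z_in ≈ +j107 Ω

tan(βl) = -0.466
For an open-circuited stub, Z_in = −jZ_0·cot(βl) = −jZ_0/tan(βl)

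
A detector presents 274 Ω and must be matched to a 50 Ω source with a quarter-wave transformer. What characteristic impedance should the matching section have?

Z_qwt ≈ 117 Ω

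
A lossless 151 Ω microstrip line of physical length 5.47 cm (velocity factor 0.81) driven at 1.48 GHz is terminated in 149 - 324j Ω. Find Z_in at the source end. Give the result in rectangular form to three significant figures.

Z_in ≈ 57.7 + j179 Ω

λ = v/f = 0.81·c / 1.48 GHz = 0.164 m
βl = 2π·l/λ = 2π × 0.333 = 120°
tan(βl) = tan(120°) = -1.74
Z_in = Z_0·(Z_L + jZ_0·tanβl)/(Z_0 + jZ_L·tanβl)
     = 151·(149 − j586)/(-412 − j259)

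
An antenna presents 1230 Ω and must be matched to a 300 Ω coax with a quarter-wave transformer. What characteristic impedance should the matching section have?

Z_qwt ≈ 607 Ω

Z_qwt = √(Z_0·R_L) = √(300 × 1230) = √369000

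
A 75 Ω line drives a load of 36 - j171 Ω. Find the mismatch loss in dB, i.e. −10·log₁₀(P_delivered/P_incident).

mismatch loss ≈ 5.85 dB

Γ = (-39 − j171)/(111 − j171), |Γ| = 0.86
|Γ|² = 0.74, so P_del/P_inc = 1 − |Γ|² = 0.26
ML = −10·log₁₀(1 − |Γ|²)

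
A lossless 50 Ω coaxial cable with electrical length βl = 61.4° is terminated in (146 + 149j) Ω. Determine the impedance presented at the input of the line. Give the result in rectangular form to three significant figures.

Z_in ≈ 13.1 − j38.2 Ω

tan(βl) = tan(61.4°) = 1.83
Z_in = Z_0·(Z_L + jZ_0·tanβl)/(Z_0 + jZ_L·tanβl)
     = 50·(146 + j241)/(-223 + j268)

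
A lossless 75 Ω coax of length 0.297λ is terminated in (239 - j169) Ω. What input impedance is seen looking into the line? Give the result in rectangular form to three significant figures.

Z_in ≈ 18.7 + j34.3 Ω

βl = 2π × 0.297 = 107°
tan(βl) = tan(107°) = -3.29
Z_in = Z_0·(Z_L + jZ_0·tanβl)/(Z_0 + jZ_L·tanβl)
     = 75·(239 − j416)/(-481 − j786)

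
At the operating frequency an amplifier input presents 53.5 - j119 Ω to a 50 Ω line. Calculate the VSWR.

VSWR ≈ 7.16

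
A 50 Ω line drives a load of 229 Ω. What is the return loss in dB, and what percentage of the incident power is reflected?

Γ = (229 − 50)/(229 + 50) = 0.642
RL = −20·log₁₀(0.642) = 3.86 dB
P_refl/P_inc = |Γ|² = 0.412

RL ≈ 3.86 dB; 41.2% of incident power reflected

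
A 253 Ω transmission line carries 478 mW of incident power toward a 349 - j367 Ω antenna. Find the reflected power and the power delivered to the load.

P_reflected ≈ 138 mW; P_delivered ≈ 340 mW

|Γ| = |(96 − j367)/(602 − j367)| = 0.538
|Γ|² = 0.289
P_refl = |Γ|²·P_inc = 138 mW, P_del = (1 − |Γ|²)·P_inc = 340 mW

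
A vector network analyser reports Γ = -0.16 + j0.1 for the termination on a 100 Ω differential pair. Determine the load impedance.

Z_L ≈ 71.1 + j14.8 Ω

Z_L = Z_0·(1 + Γ)/(1 − Γ) = 100·(0.84 + j0.1)/(1.16 − j0.1)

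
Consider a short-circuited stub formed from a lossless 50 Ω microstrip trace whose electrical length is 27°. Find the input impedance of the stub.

Z_in ≈ +j25.5 Ω

tan(βl) = 0.51
For a short-circuited stub, Z_in = jZ_0·tan(βl)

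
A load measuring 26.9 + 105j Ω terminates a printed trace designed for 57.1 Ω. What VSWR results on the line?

VSWR ≈ 9.67

Γ = (Z_L − Z_0)/(Z_L + Z_0) = (-30.2 + j105)/(84 + j105)
|Γ| = 109/134 = 0.813
VSWR = (1 + |Γ|)/(1 − |Γ|) = 1.81/0.187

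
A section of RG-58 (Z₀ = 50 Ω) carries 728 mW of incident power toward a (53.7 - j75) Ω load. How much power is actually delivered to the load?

|Γ| = |(3.7 − j75)/(103.7 − j75)| = 0.587
|Γ|² = 0.344
P_refl = |Γ|²·P_inc = 251 mW, P_del = (1 − |Γ|²)·P_inc = 477 mW

P_delivered ≈ 477 mW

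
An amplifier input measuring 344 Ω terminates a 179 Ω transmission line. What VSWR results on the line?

Γ = (344 − 179)/(344 + 179) = 0.315
VSWR = (1 + 0.315)/(1 − 0.315)

VSWR ≈ 1.92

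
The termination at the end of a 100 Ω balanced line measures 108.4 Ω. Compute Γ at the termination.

Γ = (Z_L − Z_0)/(Z_L + Z_0) = (108.4 − 100)/(108.4 + 100) = 8.4/208.4

Γ = 0.0403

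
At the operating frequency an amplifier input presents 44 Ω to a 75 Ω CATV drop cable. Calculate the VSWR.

VSWR ≈ 1.7

Γ = (44 − 75)/(44 + 75) = -0.261
VSWR = (1 + 0.261)/(1 − 0.261)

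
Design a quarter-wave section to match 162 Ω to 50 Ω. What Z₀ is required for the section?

Z_qwt = √(Z_0·R_L) = √(50 × 162) = √8100

Z_qwt ≈ 90 Ω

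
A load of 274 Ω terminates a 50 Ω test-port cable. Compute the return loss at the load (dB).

RL ≈ 3.21 dB

Γ = (274 − 50)/(274 + 50) = 0.691
RL = −20·log₁₀|Γ| = −20·log₁₀(0.691)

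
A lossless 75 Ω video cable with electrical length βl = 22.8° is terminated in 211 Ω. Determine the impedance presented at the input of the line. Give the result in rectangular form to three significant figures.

tan(βl) = tan(22.8°) = 0.42
Z_in = Z_0·(Z_L + jZ_0·tanβl)/(Z_0 + jZ_L·tanβl)
     = 75·(211 + j31.5)/(75 + j88.7)

Z_in ≈ 104 − j90.9 Ω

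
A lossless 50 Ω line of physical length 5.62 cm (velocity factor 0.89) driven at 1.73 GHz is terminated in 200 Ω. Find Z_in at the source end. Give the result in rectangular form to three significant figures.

Z_in ≈ 21 + j39 Ω

λ = v/f = 0.89·c / 1.73 GHz = 0.154 m
βl = 2π·l/λ = 2π × 0.364 = 131°
tan(βl) = tan(131°) = -1.15
Z_in = Z_0·(Z_L + jZ_0·tanβl)/(Z_0 + jZ_L·tanβl)
     = 50·(200 − j57.3)/(50 − j229)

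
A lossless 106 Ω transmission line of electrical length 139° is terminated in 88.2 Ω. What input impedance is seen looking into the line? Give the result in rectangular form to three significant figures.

tan(βl) = tan(139°) = -0.869
Z_in = Z_0·(Z_L + jZ_0·tanβl)/(Z_0 + jZ_L·tanβl)
     = 106·(88.2 − j92.1)/(106 − j76.7)

Z_in ≈ 102 − j18.6 Ω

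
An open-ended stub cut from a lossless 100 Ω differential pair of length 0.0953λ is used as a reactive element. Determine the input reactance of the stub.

X_in ≈ -147 Ω (capacitive)

βl = 2π × 0.0953 = 34.3°
tan(βl) = 0.682
For an open-ended stub, Z_in = −jZ_0·cot(βl) = −jZ_0/tan(βl)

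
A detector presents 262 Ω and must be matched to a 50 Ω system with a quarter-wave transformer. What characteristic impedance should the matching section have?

Z_qwt = √(Z_0·R_L) = √(50 × 262) = √13100

Z_qwt ≈ 114 Ω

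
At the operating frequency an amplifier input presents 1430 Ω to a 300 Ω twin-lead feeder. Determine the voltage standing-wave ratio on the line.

VSWR ≈ 4.77

For a purely resistive load, VSWR = R_L/Z_0 or Z_0/R_L (whichever > 1) = 1430/300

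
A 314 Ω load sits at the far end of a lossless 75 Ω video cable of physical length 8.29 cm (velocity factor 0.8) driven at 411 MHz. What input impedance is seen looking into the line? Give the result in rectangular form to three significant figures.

Z_in ≈ 28.5 − j55 Ω

λ = v/f = 0.8·c / 411 MHz = 0.584 m
βl = 2π·l/λ = 2π × 0.142 = 51.1°
tan(βl) = tan(51.1°) = 1.24
Z_in = Z_0·(Z_L + jZ_0·tanβl)/(Z_0 + jZ_L·tanβl)
     = 75·(314 + j93)/(75 + j389)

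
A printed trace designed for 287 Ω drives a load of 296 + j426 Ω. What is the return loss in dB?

RL ≈ 4.58 dB

Γ = (9 + j426)/(583 + j426), |Γ| = 0.59
RL = −20·log₁₀|Γ| = −20·log₁₀(0.59)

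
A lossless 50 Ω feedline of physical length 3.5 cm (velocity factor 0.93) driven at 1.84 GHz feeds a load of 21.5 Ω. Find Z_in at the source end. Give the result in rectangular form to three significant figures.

λ = v/f = 0.93·c / 1.84 GHz = 0.152 m
βl = 2π·l/λ = 2π × 0.231 = 83.1°
tan(βl) = tan(83.1°) = 8.26
Z_in = Z_0·(Z_L + jZ_0·tanβl)/(Z_0 + jZ_L·tanβl)
     = 50·(21.5 + j413)/(50 + j178)

Z_in ≈ 109 + j24.7 Ω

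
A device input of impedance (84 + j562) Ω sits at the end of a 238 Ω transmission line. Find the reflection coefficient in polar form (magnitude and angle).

Γ = (Z_L − Z_0)/(Z_L + Z_0) = (-154 + j562)/(322 + j562)
|Γ| = 583/648 = 0.9

Γ ≈ 0.9 ∠ 45.1°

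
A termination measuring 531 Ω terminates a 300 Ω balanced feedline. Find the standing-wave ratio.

VSWR ≈ 1.77

Γ = (531 − 300)/(531 + 300) = 0.278
VSWR = (1 + 0.278)/(1 − 0.278)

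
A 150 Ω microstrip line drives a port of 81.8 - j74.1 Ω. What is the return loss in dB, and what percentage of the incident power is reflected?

Γ = (-68.2 − j74.1)/(231.8 − j74.1), |Γ| = 0.414
RL = −20·log₁₀(0.414) = 7.66 dB
P_refl/P_inc = |Γ|² = 0.171

RL ≈ 7.66 dB; 17.1% of incident power reflected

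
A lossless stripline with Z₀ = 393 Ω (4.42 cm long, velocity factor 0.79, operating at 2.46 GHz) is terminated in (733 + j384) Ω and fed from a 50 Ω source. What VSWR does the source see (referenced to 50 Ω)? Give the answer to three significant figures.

λ = v/f = 0.79·c / 2.46 GHz = 0.0963 m
βl = 2π·l/λ = 2π × 0.459 = 165°
tan(βl) = -0.265
Z_in = Z_0·(Z_L + jZ_0·tanβl)/(Z_0 + jZ_L·tanβl) = 429 + j391 Ω
Γ_s = (Z_in − Z_s)/(Z_in + Z_s) = (379 + j391)/(479 + j391), |Γ_s| = 0.881
VSWR = (1 + |Γ_s|)/(1 − |Γ_s|)

VSWR ≈ 15.7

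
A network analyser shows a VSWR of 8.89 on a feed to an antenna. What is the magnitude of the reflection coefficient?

|Γ| = (S − 1)/(S + 1) = (8.89 − 1)/(8.89 + 1) = 7.89/9.89

|Γ| ≈ 0.798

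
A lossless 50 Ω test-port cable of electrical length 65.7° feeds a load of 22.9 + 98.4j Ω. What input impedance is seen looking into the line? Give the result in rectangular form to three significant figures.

Z_in ≈ 11 − j59 Ω

tan(βl) = tan(65.7°) = 2.21
Z_in = Z_0·(Z_L + jZ_0·tanβl)/(Z_0 + jZ_L·tanβl)
     = 50·(22.9 + j209)/(-168 + j50.7)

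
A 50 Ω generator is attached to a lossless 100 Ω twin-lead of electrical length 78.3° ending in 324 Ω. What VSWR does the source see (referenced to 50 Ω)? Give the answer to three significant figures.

VSWR ≈ 1.89

tan(βl) = 4.83
Z_in = Z_0·(Z_L + jZ_0·tanβl)/(Z_0 + jZ_L·tanβl) = 32.1 − j18.7 Ω
Γ_s = (Z_in − Z_s)/(Z_in + Z_s) = (-17.9 − j18.7)/(82.1 − j18.7), |Γ_s| = 0.308
VSWR = (1 + |Γ_s|)/(1 − |Γ_s|)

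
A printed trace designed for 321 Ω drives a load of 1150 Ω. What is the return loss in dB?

Γ = (1150 − 321)/(1150 + 321) = 0.564
RL = −20·log₁₀|Γ| = −20·log₁₀(0.564)

RL ≈ 4.98 dB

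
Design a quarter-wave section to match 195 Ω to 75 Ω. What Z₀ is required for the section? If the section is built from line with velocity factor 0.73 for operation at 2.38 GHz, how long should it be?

Z_qwt = √(Z_0·R_L) = √(75 × 195) = √14620
λ = 0.73·c/f = 0.092 m, so l = λ/4 = 0.023 m

Z_qwt ≈ 121 Ω; length ≈ 2.3 cm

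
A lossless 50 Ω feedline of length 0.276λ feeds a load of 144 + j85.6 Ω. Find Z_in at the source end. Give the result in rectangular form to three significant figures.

βl = 2π × 0.276 = 99.4°
tan(βl) = tan(99.4°) = -6.07
Z_in = Z_0·(Z_L + jZ_0·tanβl)/(Z_0 + jZ_L·tanβl)
     = 50·(144 − j218)/(569 − j874)

Z_in ≈ 12.5 + j0.0845 Ω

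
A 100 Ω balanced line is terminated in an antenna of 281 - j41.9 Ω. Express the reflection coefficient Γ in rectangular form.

Γ = (Z_L − Z_0)/(Z_L + Z_0) = (181 − j41.9)/(381 − j41.9)

Γ ≈ 0.481 − j0.057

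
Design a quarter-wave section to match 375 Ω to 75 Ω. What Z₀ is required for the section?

Z_qwt ≈ 168 Ω

Z_qwt = √(Z_0·R_L) = √(75 × 375) = √28120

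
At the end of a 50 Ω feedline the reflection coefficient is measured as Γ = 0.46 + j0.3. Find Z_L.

Z_L ≈ 91.5 + j78.6 Ω

Z_L = Z_0·(1 + Γ)/(1 − Γ) = 50·(1.46 + j0.3)/(0.54 − j0.3)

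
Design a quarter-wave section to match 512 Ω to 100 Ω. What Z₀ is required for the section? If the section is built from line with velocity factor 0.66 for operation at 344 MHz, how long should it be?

Z_qwt = √(Z_0·R_L) = √(100 × 512) = √51200
λ = 0.66·c/f = 0.576 m, so l = λ/4 = 0.144 m

Z_qwt ≈ 226 Ω; length ≈ 14.4 cm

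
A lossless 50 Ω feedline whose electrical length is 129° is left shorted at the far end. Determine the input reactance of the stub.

X_in ≈ -61.7 Ω (capacitive)

tan(βl) = -1.23
For a shorted stub, Z_in = jZ_0·tan(βl)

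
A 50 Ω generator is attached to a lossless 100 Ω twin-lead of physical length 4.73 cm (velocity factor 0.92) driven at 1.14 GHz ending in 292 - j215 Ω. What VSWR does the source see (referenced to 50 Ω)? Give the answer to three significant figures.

λ = v/f = 0.92·c / 1.14 GHz = 0.242 m
βl = 2π·l/λ = 2π × 0.195 = 70.3°
tan(βl) = 2.8
Z_in = Z_0·(Z_L + jZ_0·tanβl)/(Z_0 + jZ_L·tanβl) = 22.2 − j16.7 Ω
Γ_s = (Z_in − Z_s)/(Z_in + Z_s) = (-27.8 − j16.7)/(72.2 − j16.7), |Γ_s| = 0.437
VSWR = (1 + |Γ_s|)/(1 − |Γ_s|)

VSWR ≈ 2.55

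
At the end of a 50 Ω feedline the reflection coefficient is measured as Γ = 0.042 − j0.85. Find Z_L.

Z_L = Z_0·(1 + Γ)/(1 − Γ) = 50·(1.04 − j0.85)/(0.958 + j0.85)

Z_L ≈ 8.41 − j51.8 Ω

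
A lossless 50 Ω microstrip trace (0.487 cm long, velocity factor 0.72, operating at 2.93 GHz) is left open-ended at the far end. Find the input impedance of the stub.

λ = v/f = 0.72·c / 2.93 GHz = 0.0737 m
βl = 2π·l/λ = 2π × 0.0661 = 23.8°
tan(βl) = 0.441
For an open-ended stub, Z_in = −jZ_0·cot(βl) = −jZ_0/tan(βl)

Z_in ≈ −j113 Ω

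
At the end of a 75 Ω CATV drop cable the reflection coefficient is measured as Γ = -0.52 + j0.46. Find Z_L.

Z_L = Z_0·(1 + Γ)/(1 − Γ) = 75·(0.48 + j0.46)/(1.52 − j0.46)

Z_L ≈ 15.4 + j27.4 Ω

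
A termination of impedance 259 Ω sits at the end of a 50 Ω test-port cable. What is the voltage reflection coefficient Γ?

Γ = 0.676

Γ = (Z_L − Z_0)/(Z_L + Z_0) = (259 − 50)/(259 + 50) = 209/309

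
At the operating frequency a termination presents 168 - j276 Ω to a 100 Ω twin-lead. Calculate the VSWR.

VSWR ≈ 6.66

Γ = (Z_L − Z_0)/(Z_L + Z_0) = (68 − j276)/(268 − j276)
|Γ| = 284/385 = 0.739
VSWR = (1 + |Γ|)/(1 − |Γ|) = 1.74/0.261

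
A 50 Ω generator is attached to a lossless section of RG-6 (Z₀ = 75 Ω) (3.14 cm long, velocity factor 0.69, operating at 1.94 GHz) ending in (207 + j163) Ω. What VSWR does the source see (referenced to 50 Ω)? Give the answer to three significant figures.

λ = v/f = 0.69·c / 1.94 GHz = 0.107 m
βl = 2π·l/λ = 2π × 0.294 = 106°
tan(βl) = -3.5
Z_in = Z_0·(Z_L + jZ_0·tanβl)/(Z_0 + jZ_L·tanβl) = 16.4 + j6.82 Ω
Γ_s = (Z_in − Z_s)/(Z_in + Z_s) = (-33.6 + j6.82)/(66.4 + j6.82), |Γ_s| = 0.514
VSWR = (1 + |Γ_s|)/(1 − |Γ_s|)

VSWR ≈ 3.12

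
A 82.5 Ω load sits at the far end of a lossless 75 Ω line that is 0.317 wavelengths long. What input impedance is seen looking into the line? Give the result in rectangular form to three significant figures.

Z_in ≈ 70.2 + j5 Ω

βl = 2π × 0.317 = 114°
tan(βl) = tan(114°) = -2.23
Z_in = Z_0·(Z_L + jZ_0·tanβl)/(Z_0 + jZ_L·tanβl)
     = 75·(82.5 − j168)/(75 − j184)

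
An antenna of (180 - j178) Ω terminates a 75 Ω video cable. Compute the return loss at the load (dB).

Γ = (105 − j178)/(255 − j178), |Γ| = 0.665
RL = −20·log₁₀|Γ| = −20·log₁₀(0.665)

RL ≈ 3.55 dB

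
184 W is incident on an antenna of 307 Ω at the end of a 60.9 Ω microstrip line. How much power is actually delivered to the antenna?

P_delivered ≈ 102 W

Γ = (307 − 60.9)/(307 + 60.9) = 0.669
|Γ|² = 0.447
P_refl = |Γ|²·P_inc = 82.3 W, P_del = (1 − |Γ|²)·P_inc = 102 W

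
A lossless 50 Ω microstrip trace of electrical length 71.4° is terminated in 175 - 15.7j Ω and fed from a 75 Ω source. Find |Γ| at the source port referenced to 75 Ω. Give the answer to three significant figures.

|Γ| ≈ 0.67

tan(βl) = 2.97
Z_in = Z_0·(Z_L + jZ_0·tanβl)/(Z_0 + jZ_L·tanβl) = 15.4 − j14 Ω
Γ_s = (Z_in − Z_s)/(Z_in + Z_s) = (-59.6 − j14)/(90.4 − j14), |Γ_s| = 0.67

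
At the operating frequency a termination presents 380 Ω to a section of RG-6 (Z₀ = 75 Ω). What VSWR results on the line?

VSWR ≈ 5.07

Γ = (380 − 75)/(380 + 75) = 0.67
VSWR = (1 + 0.67)/(1 − 0.67)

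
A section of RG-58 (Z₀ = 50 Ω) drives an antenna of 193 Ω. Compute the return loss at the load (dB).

Γ = (193 − 50)/(193 + 50) = 0.588
RL = −20·log₁₀|Γ| = −20·log₁₀(0.588)

RL ≈ 4.61 dB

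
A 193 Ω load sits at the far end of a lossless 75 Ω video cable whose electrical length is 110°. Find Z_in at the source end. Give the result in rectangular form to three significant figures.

tan(βl) = tan(110°) = -2.75
Z_in = Z_0·(Z_L + jZ_0·tanβl)/(Z_0 + jZ_L·tanβl)
     = 75·(193 − j206)/(75 − j530)

Z_in ≈ 32.4 + j22.7 Ω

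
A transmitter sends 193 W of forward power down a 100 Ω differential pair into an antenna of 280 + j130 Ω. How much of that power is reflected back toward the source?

|Γ| = |(180 + j130)/(380 + j130)| = 0.553
|Γ|² = 0.306
P_refl = |Γ|²·P_inc = 59 W, P_del = (1 − |Γ|²)·P_inc = 134 W

P_reflected ≈ 59 W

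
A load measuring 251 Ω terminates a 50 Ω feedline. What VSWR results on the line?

VSWR ≈ 5.02

Γ = (251 − 50)/(251 + 50) = 0.668
VSWR = (1 + 0.668)/(1 − 0.668)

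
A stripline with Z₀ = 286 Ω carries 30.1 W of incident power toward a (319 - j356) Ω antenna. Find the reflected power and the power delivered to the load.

|Γ| = |(33 − j356)/(605 − j356)| = 0.509
|Γ|² = 0.259
P_refl = |Γ|²·P_inc = 7.81 W, P_del = (1 − |Γ|²)·P_inc = 22.3 W

P_reflected ≈ 7.81 W; P_delivered ≈ 22.3 W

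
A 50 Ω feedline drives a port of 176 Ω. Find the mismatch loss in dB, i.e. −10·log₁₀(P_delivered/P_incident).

Γ = (176 − 50)/(176 + 50) = 0.558
|Γ|² = 0.311, so P_del/P_inc = 1 − |Γ|² = 0.689
ML = −10·log₁₀(1 − |Γ|²)

mismatch loss ≈ 1.62 dB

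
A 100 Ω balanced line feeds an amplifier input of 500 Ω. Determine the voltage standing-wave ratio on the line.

For a purely resistive load, VSWR = R_L/Z_0 or Z_0/R_L (whichever > 1) = 500/100

VSWR ≈ 5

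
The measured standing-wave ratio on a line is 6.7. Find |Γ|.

|Γ| ≈ 0.74

|Γ| = (S − 1)/(S + 1) = (6.7 − 1)/(6.7 + 1) = 5.7/7.7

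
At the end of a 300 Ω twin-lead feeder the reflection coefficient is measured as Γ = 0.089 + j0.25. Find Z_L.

Z_L = Z_0·(1 + Γ)/(1 − Γ) = 300·(1.09 + j0.25)/(0.911 − j0.25)

Z_L ≈ 312 + j168 Ω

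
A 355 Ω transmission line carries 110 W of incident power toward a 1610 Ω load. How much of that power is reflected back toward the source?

Γ = (1610 − 355)/(1610 + 355) = 0.639
|Γ|² = 0.408
P_refl = |Γ|²·P_inc = 44.9 W, P_del = (1 − |Γ|²)·P_inc = 65.1 W

P_reflected ≈ 44.9 W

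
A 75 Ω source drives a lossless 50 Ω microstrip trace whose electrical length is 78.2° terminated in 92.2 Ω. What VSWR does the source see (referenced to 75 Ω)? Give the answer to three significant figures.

tan(βl) = 4.79
Z_in = Z_0·(Z_L + jZ_0·tanβl)/(Z_0 + jZ_L·tanβl) = 27.9 − j7.28 Ω
Γ_s = (Z_in − Z_s)/(Z_in + Z_s) = (-47.1 − j7.28)/(103 − j7.28), |Γ_s| = 0.461
VSWR = (1 + |Γ_s|)/(1 − |Γ_s|)

VSWR ≈ 2.71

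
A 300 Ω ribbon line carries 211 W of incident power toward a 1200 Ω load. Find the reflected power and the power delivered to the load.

Γ = (1200 − 300)/(1200 + 300) = 0.6
|Γ|² = 0.36
P_refl = |Γ|²·P_inc = 76 W, P_del = (1 − |Γ|²)·P_inc = 135 W

P_reflected ≈ 76 W; P_delivered ≈ 135 W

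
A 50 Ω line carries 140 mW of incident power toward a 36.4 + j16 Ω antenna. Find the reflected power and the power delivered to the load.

|Γ| = |(-13.6 + j16)/(86.4 + j16)| = 0.239
|Γ|² = 0.0571
P_refl = |Γ|²·P_inc = 8 mW, P_del = (1 − |Γ|²)·P_inc = 132 mW

P_reflected ≈ 8 mW; P_delivered ≈ 132 mW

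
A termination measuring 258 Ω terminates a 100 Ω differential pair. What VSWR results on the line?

Γ = (258 − 100)/(258 + 100) = 0.441
VSWR = (1 + 0.441)/(1 − 0.441)

VSWR ≈ 2.58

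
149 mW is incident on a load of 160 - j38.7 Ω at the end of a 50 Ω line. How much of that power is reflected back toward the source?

P_reflected ≈ 44.4 mW

|Γ| = |(110 − j38.7)/(210 − j38.7)| = 0.546
|Γ|² = 0.298
P_refl = |Γ|²·P_inc = 44.4 mW, P_del = (1 − |Γ|²)·P_inc = 105 mW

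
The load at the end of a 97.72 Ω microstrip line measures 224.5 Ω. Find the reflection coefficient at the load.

Γ = (Z_L − Z_0)/(Z_L + Z_0) = (224.5 − 97.72)/(224.5 + 97.72) = 126.8/322.2

Γ = 0.393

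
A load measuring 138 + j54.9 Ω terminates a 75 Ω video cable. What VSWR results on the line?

VSWR ≈ 2.23

Γ = (Z_L − Z_0)/(Z_L + Z_0) = (63 + j54.9)/(213 + j54.9)
|Γ| = 83.6/220 = 0.38
VSWR = (1 + |Γ|)/(1 − |Γ|) = 1.38/0.62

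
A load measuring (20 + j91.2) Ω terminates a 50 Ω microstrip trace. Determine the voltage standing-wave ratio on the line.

VSWR ≈ 11.1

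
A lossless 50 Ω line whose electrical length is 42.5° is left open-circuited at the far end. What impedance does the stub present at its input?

Z_in ≈ −j54.6 Ω

tan(βl) = 0.916
For an open-circuited stub, Z_in = −jZ_0·cot(βl) = −jZ_0/tan(βl)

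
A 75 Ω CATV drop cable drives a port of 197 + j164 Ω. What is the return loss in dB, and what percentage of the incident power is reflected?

Γ = (122 + j164)/(272 + j164), |Γ| = 0.644
RL = −20·log₁₀(0.644) = 3.83 dB
P_refl/P_inc = |Γ|² = 0.414

RL ≈ 3.83 dB; 41.4% of incident power reflected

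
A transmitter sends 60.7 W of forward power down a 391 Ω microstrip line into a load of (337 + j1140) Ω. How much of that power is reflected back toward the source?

P_reflected ≈ 43.2 W

|Γ| = |(-54 + j1140)/(728 + j1140)| = 0.844
|Γ|² = 0.712
P_refl = |Γ|²·P_inc = 43.2 W, P_del = (1 − |Γ|²)·P_inc = 17.5 W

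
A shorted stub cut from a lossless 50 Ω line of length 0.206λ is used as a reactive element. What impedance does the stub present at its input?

βl = 2π × 0.206 = 74.2°
tan(βl) = 3.52
For a shorted stub, Z_in = jZ_0·tan(βl)

Z_in ≈ +j176 Ω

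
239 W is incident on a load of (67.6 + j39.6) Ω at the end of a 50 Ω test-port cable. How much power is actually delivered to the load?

|Γ| = |(17.6 + j39.6)/(117.6 + j39.6)| = 0.349
|Γ|² = 0.122
P_refl = |Γ|²·P_inc = 29.1 W, P_del = (1 − |Γ|²)·P_inc = 210 W

P_delivered ≈ 210 W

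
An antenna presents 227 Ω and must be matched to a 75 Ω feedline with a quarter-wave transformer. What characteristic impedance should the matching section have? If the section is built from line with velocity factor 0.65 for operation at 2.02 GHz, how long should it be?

Z_qwt ≈ 130 Ω; length ≈ 2.41 cm

Z_qwt = √(Z_0·R_L) = √(75 × 227) = √17020
λ = 0.65·c/f = 0.0965 m, so l = λ/4 = 0.0241 m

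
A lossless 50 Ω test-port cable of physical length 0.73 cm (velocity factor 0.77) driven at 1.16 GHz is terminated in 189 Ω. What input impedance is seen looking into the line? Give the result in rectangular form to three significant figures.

λ = v/f = 0.77·c / 1.16 GHz = 0.199 m
βl = 2π·l/λ = 2π × 0.0367 = 13.2°
tan(βl) = tan(13.2°) = 0.234
Z_in = Z_0·(Z_L + jZ_0·tanβl)/(Z_0 + jZ_L·tanβl)
     = 50·(189 + j11.7)/(50 + j44.3)

Z_in ≈ 112 − j87.3 Ω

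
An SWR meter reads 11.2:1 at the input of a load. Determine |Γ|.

|Γ| = (S − 1)/(S + 1) = (11.2 − 1)/(11.2 + 1) = 10.2/12.2

|Γ| ≈ 0.836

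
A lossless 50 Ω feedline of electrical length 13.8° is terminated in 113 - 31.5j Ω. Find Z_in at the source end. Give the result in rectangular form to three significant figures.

Z_in ≈ 73 − j51.7 Ω

tan(βl) = tan(13.8°) = 0.246
Z_in = Z_0·(Z_L + jZ_0·tanβl)/(Z_0 + jZ_L·tanβl)
     = 50·(113 − j19.2)/(57.7 + j27.8)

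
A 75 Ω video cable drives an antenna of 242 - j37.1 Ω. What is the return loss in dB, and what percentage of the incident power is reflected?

Γ = (167 − j37.1)/(317 − j37.1), |Γ| = 0.536
RL = −20·log₁₀(0.536) = 5.42 dB
P_refl/P_inc = |Γ|² = 0.287

RL ≈ 5.42 dB; 28.7% of incident power reflected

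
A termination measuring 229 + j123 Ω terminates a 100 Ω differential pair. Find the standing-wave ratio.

VSWR ≈ 3.06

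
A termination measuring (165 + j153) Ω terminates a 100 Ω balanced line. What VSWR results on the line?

VSWR ≈ 3.38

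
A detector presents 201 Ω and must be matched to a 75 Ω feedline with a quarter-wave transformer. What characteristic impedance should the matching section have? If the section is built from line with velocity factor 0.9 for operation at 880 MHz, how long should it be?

Z_qwt = √(Z_0·R_L) = √(75 × 201) = √15080
λ = 0.9·c/f = 0.307 m, so l = λ/4 = 0.0767 m

Z_qwt ≈ 123 Ω; length ≈ 7.67 cm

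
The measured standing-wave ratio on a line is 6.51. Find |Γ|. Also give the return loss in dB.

|Γ| = (S − 1)/(S + 1) = (6.51 − 1)/(6.51 + 1) = 5.51/7.51
RL = −20·log₁₀|Γ| = −20·log₁₀(0.734)

|Γ| ≈ 0.734; return loss ≈ 2.69 dB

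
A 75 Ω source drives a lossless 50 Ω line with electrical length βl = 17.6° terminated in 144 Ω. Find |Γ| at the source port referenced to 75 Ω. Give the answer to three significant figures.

tan(βl) = 0.317
Z_in = Z_0·(Z_L + jZ_0·tanβl)/(Z_0 + jZ_L·tanβl) = 86.4 − j63.1 Ω
Γ_s = (Z_in − Z_s)/(Z_in + Z_s) = (11.4 − j63.1)/(161 − j63.1), |Γ_s| = 0.37

|Γ| ≈ 0.37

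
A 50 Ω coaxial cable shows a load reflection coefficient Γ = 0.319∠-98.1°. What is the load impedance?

Z_L ≈ 37.7 − j26.5 Ω

Z_L = Z_0·(1 + Γ)/(1 − Γ) = 50·(0.955 − j0.316)/(1.04 + j0.316)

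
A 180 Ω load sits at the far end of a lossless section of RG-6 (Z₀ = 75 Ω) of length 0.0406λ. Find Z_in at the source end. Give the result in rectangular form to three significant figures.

βl = 2π × 0.0406 = 14.6°
tan(βl) = tan(14.6°) = 0.261
Z_in = Z_0·(Z_L + jZ_0·tanβl)/(Z_0 + jZ_L·tanβl)
     = 75·(180 + j19.6)/(75 + j46.9)

Z_in ≈ 138 − j66.9 Ω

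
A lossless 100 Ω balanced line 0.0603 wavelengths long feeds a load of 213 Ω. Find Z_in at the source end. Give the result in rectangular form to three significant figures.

Z_in ≈ 144 − j81.9 Ω

βl = 2π × 0.0603 = 21.7°
tan(βl) = tan(21.7°) = 0.398
Z_in = Z_0·(Z_L + jZ_0·tanβl)/(Z_0 + jZ_L·tanβl)
     = 100·(213 + j39.8)/(100 + j84.8)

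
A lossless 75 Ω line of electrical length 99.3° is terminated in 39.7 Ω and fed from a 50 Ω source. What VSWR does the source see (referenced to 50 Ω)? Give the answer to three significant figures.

tan(βl) = -6.11
Z_in = Z_0·(Z_L + jZ_0·tanβl)/(Z_0 + jZ_L·tanβl) = 133 − j28.8 Ω
Γ_s = (Z_in − Z_s)/(Z_in + Z_s) = (82.8 − j28.8)/(183 − j28.8), |Γ_s| = 0.474
VSWR = (1 + |Γ_s|)/(1 − |Γ_s|)

VSWR ≈ 2.8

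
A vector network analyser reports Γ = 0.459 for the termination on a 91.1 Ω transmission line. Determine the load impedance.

Z_L ≈ 246 Ω

Z_L = Z_0·(1 + Γ)/(1 − Γ) = 91.1·(1.46)/(0.541)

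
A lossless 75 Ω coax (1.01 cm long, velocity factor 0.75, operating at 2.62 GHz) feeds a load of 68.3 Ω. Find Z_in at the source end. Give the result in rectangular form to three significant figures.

Z_in ≈ 74 + j6.91 Ω

λ = v/f = 0.75·c / 2.62 GHz = 0.0859 m
βl = 2π·l/λ = 2π × 0.118 = 42.3°
tan(βl) = tan(42.3°) = 0.911
Z_in = Z_0·(Z_L + jZ_0·tanβl)/(Z_0 + jZ_L·tanβl)
     = 75·(68.3 + j68.3)/(75 + j62.2)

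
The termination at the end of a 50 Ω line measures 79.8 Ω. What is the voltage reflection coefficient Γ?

Γ = 0.23

Γ = (Z_L − Z_0)/(Z_L + Z_0) = (79.8 − 50)/(79.8 + 50) = 29.8/129.8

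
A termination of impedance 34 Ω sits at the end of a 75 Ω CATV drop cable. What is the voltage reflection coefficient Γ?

Γ = -0.376

Γ = (Z_L − Z_0)/(Z_L + Z_0) = (34 − 75)/(34 + 75) = -41/109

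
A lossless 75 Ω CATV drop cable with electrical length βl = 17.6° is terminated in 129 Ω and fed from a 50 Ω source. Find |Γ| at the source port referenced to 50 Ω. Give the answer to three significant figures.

tan(βl) = 0.317
Z_in = Z_0·(Z_L + jZ_0·tanβl)/(Z_0 + jZ_L·tanβl) = 109 − j35.9 Ω
Γ_s = (Z_in − Z_s)/(Z_in + Z_s) = (59.4 − j35.9)/(159 − j35.9), |Γ_s| = 0.425

|Γ| ≈ 0.425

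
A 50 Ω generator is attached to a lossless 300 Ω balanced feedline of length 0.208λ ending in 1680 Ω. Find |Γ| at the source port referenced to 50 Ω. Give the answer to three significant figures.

|Γ| ≈ 0.592

βl = 2π × 0.208 = 74.9°
tan(βl) = 3.7
Z_in = Z_0·(Z_L + jZ_0·tanβl)/(Z_0 + jZ_L·tanβl) = 57.3 − j78.3 Ω
Γ_s = (Z_in − Z_s)/(Z_in + Z_s) = (7.35 − j78.3)/(107 − j78.3), |Γ_s| = 0.592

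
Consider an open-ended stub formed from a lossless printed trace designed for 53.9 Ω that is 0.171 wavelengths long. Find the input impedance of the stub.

Z_in ≈ −j29.2 Ω

βl = 2π × 0.171 = 61.6°
tan(βl) = 1.85
For an open-ended stub, Z_in = −jZ_0·cot(βl) = −jZ_0/tan(βl)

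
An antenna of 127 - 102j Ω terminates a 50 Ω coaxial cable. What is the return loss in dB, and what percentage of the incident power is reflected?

RL ≈ 4.07 dB; 39.1% of incident power reflected

Γ = (77 − j102)/(177 − j102), |Γ| = 0.626
RL = −20·log₁₀(0.626) = 4.07 dB
P_refl/P_inc = |Γ|² = 0.391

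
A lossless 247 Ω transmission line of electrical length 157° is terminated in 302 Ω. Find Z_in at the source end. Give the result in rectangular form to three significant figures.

tan(βl) = tan(157°) = -0.424
Z_in = Z_0·(Z_L + jZ_0·tanβl)/(Z_0 + jZ_L·tanβl)
     = 247·(302 − j105)/(247 − j128)

Z_in ≈ 281 + j40.9 Ω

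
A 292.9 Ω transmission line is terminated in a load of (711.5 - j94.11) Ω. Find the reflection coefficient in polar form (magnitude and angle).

Γ ≈ 0.425 ∠ -7.32°

Γ = (Z_L − Z_0)/(Z_L + Z_0) = (418.6 − j94.11)/(1004 − j94.11)
|Γ| = 429/1010 = 0.425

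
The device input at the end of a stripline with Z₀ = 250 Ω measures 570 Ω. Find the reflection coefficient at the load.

Γ = 0.39

Γ = (Z_L − Z_0)/(Z_L + Z_0) = (570 − 250)/(570 + 250) = 320/820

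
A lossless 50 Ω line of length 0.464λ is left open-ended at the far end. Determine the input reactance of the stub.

X_in ≈ 217 Ω (inductive)

βl = 2π × 0.464 = 167°
tan(βl) = -0.23
For an open-ended stub, Z_in = −jZ_0·cot(βl) = −jZ_0/tan(βl)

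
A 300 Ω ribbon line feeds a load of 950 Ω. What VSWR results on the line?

VSWR ≈ 3.17

For a purely resistive load, VSWR = R_L/Z_0 or Z_0/R_L (whichever > 1) = 950/300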